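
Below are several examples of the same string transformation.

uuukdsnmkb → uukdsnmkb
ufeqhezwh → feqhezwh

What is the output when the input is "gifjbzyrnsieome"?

Each output is the input with this applied: delete the first character.
For "gifjbzyrnsieome" the result is "ifjbzyrnsieome".

ifjbzyrnsieome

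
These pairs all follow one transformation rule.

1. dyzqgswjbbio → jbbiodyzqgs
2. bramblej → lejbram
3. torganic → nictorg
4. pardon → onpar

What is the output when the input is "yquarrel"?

relyqua

The transformation: swap the front and back halves of the string, then delete the first character.
Working it through for "yquarrel": intermediate "rrelyqua", final "relyqua".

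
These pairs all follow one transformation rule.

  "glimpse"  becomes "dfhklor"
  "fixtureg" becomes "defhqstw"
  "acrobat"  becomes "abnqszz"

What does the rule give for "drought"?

cfgnqst

In each case the input is transformed by: shift every letter 1 place backward in the alphabet (wrapping around), then sort the characters into alphabetical order.
For "drought", step one produces "cqntfgs"; step two turns that into "cfgnqst".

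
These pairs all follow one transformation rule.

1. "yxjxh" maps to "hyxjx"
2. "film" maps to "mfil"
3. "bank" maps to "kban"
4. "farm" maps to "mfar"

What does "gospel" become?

lgospe

The rule is to move the last character to the front.
Doing the same to "gospel": "lgospe".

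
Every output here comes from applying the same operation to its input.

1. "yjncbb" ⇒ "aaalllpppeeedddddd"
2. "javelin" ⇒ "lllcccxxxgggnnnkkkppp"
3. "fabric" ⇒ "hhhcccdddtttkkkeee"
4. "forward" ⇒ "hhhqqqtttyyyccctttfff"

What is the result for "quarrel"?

ssswwwcccttttttgggnnn

The rule is to shift every letter 2 places forward in the alphabet (wrapping around), then repeat every character 3 times.
Applying both steps to "quarrel": "swcttgn", then "ssswwwcccttttttgggnnn".
(Check on "yjncbb": → "alpedd" → "aaalllpppeeedddddd" ✓)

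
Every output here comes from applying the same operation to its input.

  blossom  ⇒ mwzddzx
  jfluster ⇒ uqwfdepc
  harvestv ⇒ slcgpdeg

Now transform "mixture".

What's happening: shift every letter 11 places forward in the alphabet (wrapping around).
"mixture" → "xtiefcp".

xtiefcp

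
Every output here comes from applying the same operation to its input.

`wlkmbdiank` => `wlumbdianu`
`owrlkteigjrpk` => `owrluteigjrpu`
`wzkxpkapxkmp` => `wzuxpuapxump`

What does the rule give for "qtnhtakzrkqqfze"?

qtnhtauzruqqfze

The pattern: replace every "k" with "u".
So "qtnhtakzrkqqfze" becomes "qtnhtauzruqqfze".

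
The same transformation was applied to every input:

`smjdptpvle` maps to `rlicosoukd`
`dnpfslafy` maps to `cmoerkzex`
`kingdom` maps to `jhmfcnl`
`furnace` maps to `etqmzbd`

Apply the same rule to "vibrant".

Each output is the input with this applied: shift every letter 1 place backward in the alphabet (wrapping around).
"vibrant" → "uhaqzms".

uhaqzms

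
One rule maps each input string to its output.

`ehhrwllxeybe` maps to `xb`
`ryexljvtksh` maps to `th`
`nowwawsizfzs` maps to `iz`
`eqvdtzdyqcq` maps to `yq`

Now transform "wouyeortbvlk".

tl

The rule is to keep one character in every 3, starting at position 2 (positions 2nd, 5th, 8th, ...), then keep only the last 2 characters.
For "wouyeortbvlk", step one produces "oetl"; step two turns that into "tl".
(Check on "ryexljvtksh": → "ylth" → "th" ✓)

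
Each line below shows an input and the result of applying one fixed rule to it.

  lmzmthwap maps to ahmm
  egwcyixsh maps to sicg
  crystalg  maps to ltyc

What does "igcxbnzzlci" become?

cznxg

What's happening: reverse the string, then keep every other character starting from the second (positions 2nd, 4th, 6th, ...).
Applying both steps to "igcxbnzzlci": "iclzznbxcgi", then "cznxg".
(Check on "egwcyixsh": → "hsxiycwge" → "sicg" ✓)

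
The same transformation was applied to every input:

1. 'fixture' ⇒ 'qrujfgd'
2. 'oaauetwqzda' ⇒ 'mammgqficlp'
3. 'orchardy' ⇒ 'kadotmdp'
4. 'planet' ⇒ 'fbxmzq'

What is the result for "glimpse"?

qsxuybe

Each output is the input with this applied: move the last character to the front, then shift every letter 12 places forward in the alphabet (wrapping around).
On "glimpse": the first step gives "eglimps", and the second then gives "qsxuybe".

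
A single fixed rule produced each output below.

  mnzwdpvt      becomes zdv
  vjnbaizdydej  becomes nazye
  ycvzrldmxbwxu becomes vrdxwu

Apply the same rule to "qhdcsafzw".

dsfw

The rule is to delete the first 2 characters, then keep every other character starting from the first (positions 1st, 3rd, 5th, ...).
For "qhdcsafzw", step one produces "dcsafzw"; step two turns that into "dsfw".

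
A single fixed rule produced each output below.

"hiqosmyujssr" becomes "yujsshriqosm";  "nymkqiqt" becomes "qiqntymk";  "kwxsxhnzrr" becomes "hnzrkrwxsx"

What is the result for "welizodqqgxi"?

Rule — swap the first and last characters, then swap the front and back halves of the string.
"welizodqqgxi" → "ielizodqqgxw" → "dqqgxwielizo".

dqqgxwielizo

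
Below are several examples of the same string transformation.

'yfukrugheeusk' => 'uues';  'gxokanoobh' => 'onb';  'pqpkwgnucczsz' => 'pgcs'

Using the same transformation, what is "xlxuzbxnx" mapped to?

xbx

What's happening: keep one character in every 3, starting at position 3 (positions 3rd, 6th, 9th, ...).
For "xlxuzbxnx" the result is "xbx".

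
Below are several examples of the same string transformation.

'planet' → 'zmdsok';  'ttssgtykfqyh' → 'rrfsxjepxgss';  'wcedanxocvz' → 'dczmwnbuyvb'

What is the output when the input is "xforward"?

nqvzqcwe

The pattern: move the first 2 characters to the end (rotate left by 2), then shift every letter 1 place backward in the alphabet (wrapping around).
Applying both steps to "xforward": "orwardxf", then "nqvzqcwe".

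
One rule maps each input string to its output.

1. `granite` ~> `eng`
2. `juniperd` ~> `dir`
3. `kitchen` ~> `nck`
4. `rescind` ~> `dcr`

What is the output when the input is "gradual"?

What's happening: swap the first and last characters, then keep one character in every 3, starting at position 1 (positions 1st, 4th, 7th, ...).
So "gradual" becomes "ldg".

ldg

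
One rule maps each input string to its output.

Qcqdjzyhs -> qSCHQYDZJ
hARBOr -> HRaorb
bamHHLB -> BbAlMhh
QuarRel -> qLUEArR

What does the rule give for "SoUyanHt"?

The transformation: flip the case of every letter, then take characters alternately from the front and the back (1st, last, 2nd, 2nd-last, ...).
"SoUyanHt" → "sOuYANhT" → "sTOhuNYA".

sTOhuNYA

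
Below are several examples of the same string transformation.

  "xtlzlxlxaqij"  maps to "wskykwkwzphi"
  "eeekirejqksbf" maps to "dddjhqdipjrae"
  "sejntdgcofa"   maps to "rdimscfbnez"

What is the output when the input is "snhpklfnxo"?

What's happening: shift every letter 1 place backward in the alphabet (wrapping around).
So "snhpklfnxo" becomes "rmgojkemwn".

rmgojkemwn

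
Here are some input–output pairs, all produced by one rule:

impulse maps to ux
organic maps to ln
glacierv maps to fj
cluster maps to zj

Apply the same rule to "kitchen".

yj

The pattern: shift every letter 5 places forward in the alphabet (wrapping around), then keep one character in every 3, starting at position 3 (positions 3rd, 6th, 9th, ...).
For "kitchen" the result is "yj".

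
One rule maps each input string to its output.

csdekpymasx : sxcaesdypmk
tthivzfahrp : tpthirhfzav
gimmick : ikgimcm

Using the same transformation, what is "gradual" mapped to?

rlgudaa

What's happening: swap each adjacent pair of characters (1↔2, 3↔4, ...), then take characters alternately from the front and the back (1st, last, 2nd, 2nd-last, ...).
"gradual" → "rgdaaul" → "rlgudaa".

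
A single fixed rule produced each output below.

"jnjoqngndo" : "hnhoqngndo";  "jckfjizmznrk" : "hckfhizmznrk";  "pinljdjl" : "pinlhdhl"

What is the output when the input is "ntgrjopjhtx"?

The rule is to replace every "j" with "h".
"ntgrjopjhtx" → "ntgrhophhtx".

ntgrhophhtx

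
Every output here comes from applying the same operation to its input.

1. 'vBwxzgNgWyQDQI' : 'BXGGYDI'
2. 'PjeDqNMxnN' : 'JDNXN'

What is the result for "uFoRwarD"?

The pattern: keep every other character starting from the second (positions 2nd, 4th, 6th, ...), then convert every letter to uppercase.
On "uFoRwarD": the first step gives "FRaD", and the second then gives "FRAD".

FRAD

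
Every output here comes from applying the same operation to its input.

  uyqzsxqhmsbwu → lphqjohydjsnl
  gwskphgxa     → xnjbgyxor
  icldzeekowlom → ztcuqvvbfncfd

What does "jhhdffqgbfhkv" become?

ayyuwwhxswybm

Each output is the input with this applied: shift every letter 9 places backward in the alphabet (wrapping around).
For "jhhdffqgbfhkv" the result is "ayyuwwhxswybm".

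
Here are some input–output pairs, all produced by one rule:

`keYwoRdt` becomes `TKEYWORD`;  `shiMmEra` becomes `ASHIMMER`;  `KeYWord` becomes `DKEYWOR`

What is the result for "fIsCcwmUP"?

Each output is the input with this applied: move the last character to the front, then convert every letter to uppercase.
For "fIsCcwmUP" the result is "PFISCCWMU".

PFISCCWMU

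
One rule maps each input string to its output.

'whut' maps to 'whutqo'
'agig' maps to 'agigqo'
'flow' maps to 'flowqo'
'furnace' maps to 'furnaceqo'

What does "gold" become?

In each case the input is transformed by: append "qo".
So "gold" becomes "goldqo".

goldqo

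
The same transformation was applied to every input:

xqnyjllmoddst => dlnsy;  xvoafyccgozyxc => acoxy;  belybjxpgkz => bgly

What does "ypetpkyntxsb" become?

bnsx

In each case the input is transformed by: sort the characters into alphabetical order, then keep one character in every 3, starting at position 1 (positions 1st, 4th, 7th, ...).
Doing the same to "ypetpkyntxsb": "bnsx".
(Check on "xqnyjllmoddst": → "ddjllmnoqstxy" → "dlnsy" ✓)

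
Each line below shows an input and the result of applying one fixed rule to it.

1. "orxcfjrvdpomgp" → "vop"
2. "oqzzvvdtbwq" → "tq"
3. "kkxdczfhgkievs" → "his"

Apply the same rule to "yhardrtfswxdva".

In each case the input is transformed by: keep one character in every 3, starting at position 2 (positions 2nd, 5th, 8th, ...), then delete the first 2 characters.
On "yhardrtfswxdva": the first step gives "hdfxa", and the second then gives "fxa".

fxa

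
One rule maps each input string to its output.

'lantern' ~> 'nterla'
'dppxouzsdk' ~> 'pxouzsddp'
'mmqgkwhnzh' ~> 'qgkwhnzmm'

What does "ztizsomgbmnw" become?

The rule is to delete the last character, then move the first 2 characters to the end (rotate left by 2).
Doing the same to "ztizsomgbmnw": "izsomgbmnzt".
(Check on "dppxouzsdk": → "dppxouzsd" → "pxouzsddp" ✓)

izsomgbmnzt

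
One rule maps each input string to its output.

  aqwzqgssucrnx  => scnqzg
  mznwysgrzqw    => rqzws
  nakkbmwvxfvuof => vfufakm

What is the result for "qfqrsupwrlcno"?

wlnfru

Rule — keep every other character starting from the second (positions 2nd, 4th, 6th, ...), then move the first 3 characters to the end (rotate left by 3).
On "qfqrsupwrlcno": the first step gives "fruwln", and the second then gives "wlnfru".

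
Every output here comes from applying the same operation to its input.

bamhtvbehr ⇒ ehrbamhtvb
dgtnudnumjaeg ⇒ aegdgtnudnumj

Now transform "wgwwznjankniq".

Looking at the pairs, the operation is to move the last 3 characters to the front (rotate right by 3).
So "wgwwznjankniq" becomes "niqwgwwznjank".

niqwgwwznjank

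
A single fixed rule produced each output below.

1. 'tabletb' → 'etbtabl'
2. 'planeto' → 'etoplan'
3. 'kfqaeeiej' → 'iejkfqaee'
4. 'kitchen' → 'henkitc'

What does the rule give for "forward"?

What's happening: move the last 3 characters to the front (rotate right by 3).
So "forward" becomes "ardforw".

ardforw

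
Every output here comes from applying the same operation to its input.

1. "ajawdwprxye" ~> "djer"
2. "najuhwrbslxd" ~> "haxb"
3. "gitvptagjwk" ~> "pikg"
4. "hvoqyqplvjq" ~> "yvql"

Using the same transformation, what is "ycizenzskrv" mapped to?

ecvs

Rule — keep one character in every 3, starting at position 2 (positions 2nd, 5th, 8th, ...), then swap each adjacent pair of characters (1↔2, 3↔4, ...).
For "ycizenzskrv", step one produces "cesv"; step two turns that into "ecvs".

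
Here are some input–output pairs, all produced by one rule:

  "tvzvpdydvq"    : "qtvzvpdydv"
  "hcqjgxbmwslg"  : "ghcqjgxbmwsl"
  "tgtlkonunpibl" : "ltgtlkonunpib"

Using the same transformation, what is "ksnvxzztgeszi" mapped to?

The rule is to move the last character to the front.
On "ksnvxzztgeszi" that produces "iksnvxzztgesz".

iksnvxzztgesz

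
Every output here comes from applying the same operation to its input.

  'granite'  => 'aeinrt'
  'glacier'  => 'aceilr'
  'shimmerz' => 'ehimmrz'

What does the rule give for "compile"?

eilmop

Rule — delete the first character, then sort the characters into alphabetical order.
Applying that to "compile" gives "eilmop".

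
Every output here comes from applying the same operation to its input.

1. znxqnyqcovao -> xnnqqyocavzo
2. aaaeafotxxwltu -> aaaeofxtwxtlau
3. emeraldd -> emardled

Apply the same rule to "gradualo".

The rule is to move the first character to the end, then swap each adjacent pair of characters (1↔2, 3↔4, ...).
On "gradualo" that produces "arudlago".

arudlago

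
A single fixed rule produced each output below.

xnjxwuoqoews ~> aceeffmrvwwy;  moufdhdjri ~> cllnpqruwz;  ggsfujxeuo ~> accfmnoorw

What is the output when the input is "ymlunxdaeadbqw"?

cefgiijllmtuvy

The rule is to shift every letter 8 places forward in the alphabet (wrapping around), then sort the characters into alphabetical order.
"ymlunxdaeadbqw" → "gutcvflimiljye" → "cefgiijllmtuvy".
(Check on "xnjxwuoqoews": → "fvrfecwywmea" → "aceeffmrvwwy" ✓)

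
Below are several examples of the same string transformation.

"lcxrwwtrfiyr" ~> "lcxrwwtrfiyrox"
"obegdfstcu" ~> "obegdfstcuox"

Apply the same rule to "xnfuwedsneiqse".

The transformation: append "ox".
Doing the same to "xnfuwedsneiqse": "xnfuwedsneiqseox".

xnfuwedsneiqseox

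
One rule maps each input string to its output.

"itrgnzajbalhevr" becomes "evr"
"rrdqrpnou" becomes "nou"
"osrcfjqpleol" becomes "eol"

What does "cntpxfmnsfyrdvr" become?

dvr

The pattern: keep only the last 3 characters.
So "cntpxfmnsfyrdvr" becomes "dvr".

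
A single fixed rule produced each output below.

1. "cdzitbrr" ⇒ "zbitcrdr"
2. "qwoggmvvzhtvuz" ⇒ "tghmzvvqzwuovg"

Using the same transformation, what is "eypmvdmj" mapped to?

The pattern: take characters alternately from the front and the back (1st, last, 2nd, 2nd-last, ...), then swap the front and back halves of the string.
On "eypmvdmj": the first step gives "ejympdmv", and the second then gives "pdmvejym".

pdmvejym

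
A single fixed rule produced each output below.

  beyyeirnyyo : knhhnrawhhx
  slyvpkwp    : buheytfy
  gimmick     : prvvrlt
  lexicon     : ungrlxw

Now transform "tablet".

What's happening: shift every letter 9 places forward in the alphabet (wrapping around).
"tablet" → "cjkunc".

cjkunc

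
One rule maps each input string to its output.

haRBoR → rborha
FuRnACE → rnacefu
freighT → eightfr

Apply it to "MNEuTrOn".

The transformation: move the first 2 characters to the end (rotate left by 2), then convert every letter to lowercase.
For "MNEuTrOn" the result is "eutronmn".

eutronmn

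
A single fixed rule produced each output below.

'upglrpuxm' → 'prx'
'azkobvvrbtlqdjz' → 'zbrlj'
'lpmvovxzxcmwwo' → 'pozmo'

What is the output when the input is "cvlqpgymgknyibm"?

Looking at the pairs, the operation is to keep one character in every 3, starting at position 2 (positions 2nd, 5th, 8th, ...).
"cvlqpgymgknyibm" → "vpmnb".

vpmnb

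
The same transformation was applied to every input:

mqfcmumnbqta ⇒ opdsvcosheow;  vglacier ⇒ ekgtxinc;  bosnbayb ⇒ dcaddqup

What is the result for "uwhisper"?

urgtwyjk

In each case the input is transformed by: shift every letter 2 places forward in the alphabet (wrapping around), then swap the front and back halves of the string.
On "uwhisper": the first step gives "wyjkurgt", and the second then gives "urgtwyjk".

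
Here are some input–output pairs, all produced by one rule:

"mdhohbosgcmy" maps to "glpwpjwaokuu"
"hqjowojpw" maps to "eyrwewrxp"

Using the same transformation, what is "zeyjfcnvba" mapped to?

Rule — shift every letter 8 places forward in the alphabet (wrapping around), then swap the first and last characters.
For "zeyjfcnvba" the result is "imgrnkvdjh".

imgrnkvdjh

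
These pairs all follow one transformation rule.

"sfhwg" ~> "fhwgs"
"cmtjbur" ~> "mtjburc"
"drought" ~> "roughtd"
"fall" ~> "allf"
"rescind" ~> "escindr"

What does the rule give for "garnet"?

arnetg

The pattern: move the first character to the end.
On "garnet" that produces "arnetg".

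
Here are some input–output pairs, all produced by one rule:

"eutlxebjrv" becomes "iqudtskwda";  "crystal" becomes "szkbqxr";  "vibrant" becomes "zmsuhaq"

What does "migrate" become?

The pattern: shift every letter 1 place backward in the alphabet (wrapping around), then move the last 3 characters to the front (rotate right by 3).
"migrate" → "zsdlhfq".

zsdlhfq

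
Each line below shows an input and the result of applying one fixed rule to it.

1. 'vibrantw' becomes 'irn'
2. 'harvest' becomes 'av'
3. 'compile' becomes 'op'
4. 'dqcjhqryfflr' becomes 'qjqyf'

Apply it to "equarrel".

Each output is the input with this applied: delete the last 2 characters, then keep every other character starting from the second (positions 2nd, 4th, 6th, ...).
On "equarrel" that produces "qar".

qar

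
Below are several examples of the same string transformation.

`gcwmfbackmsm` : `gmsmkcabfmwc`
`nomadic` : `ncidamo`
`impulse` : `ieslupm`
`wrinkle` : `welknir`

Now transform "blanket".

bteknal

The pattern: reverse the string, then move the last character to the front.
"blanket" → "teknalb" → "bteknal".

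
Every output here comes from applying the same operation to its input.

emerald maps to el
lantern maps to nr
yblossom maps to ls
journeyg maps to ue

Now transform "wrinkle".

What's happening: keep one character in every 3, starting at position 3 (positions 3rd, 6th, 9th, ...).
For "wrinkle" the result is "il".

il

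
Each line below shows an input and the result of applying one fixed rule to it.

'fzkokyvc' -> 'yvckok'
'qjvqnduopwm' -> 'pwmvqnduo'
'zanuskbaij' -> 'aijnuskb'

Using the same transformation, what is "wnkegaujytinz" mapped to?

inzkegaujyt

Looking at the pairs, the operation is to delete the first 2 characters, then move the last 3 characters to the front (rotate right by 3).
For "wnkegaujytinz", step one produces "kegaujytinz"; step two turns that into "inzkegaujyt".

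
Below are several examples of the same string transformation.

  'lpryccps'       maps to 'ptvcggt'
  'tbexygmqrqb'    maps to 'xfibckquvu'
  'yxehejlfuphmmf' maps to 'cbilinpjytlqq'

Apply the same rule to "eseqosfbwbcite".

iwiuswjfafgmx

In each case the input is transformed by: shift every letter 4 places forward in the alphabet (wrapping around), then delete the last character.
For "eseqosfbwbcite", step one produces "iwiuswjfafgmxi"; step two turns that into "iwiuswjfafgmx".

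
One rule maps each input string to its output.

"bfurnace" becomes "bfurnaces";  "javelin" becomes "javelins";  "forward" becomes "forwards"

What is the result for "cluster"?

clusters

What's happening: append "s".
So "cluster" becomes "clusters".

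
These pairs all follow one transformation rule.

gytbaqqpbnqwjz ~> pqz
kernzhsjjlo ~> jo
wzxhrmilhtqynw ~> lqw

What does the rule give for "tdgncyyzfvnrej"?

znj

Looking at the pairs, the operation is to keep one character in every 3, starting at position 2 (positions 2nd, 5th, 8th, ...), then delete the first 2 characters.
"tdgncyyzfvnrej" → "dcznj" → "znj".
(Check on "gytbaqqpbnqwjz": → "yapqz" → "pqz" ✓)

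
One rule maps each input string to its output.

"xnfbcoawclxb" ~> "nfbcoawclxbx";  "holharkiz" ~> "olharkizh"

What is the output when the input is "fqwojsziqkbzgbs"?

Rule — move the first character to the end.
For "fqwojsziqkbzgbs" the result is "qwojsziqkbzgbsf".

qwojsziqkbzgbsf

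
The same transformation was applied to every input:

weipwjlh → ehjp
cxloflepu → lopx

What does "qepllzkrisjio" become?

In each case the input is transformed by: keep every other character starting from the second (positions 2nd, 4th, 6th, ...), then sort the characters into alphabetical order.
For "qepllzkrisjio", step one produces "elzrsi"; step two turns that into "eilrsz".

eilrsz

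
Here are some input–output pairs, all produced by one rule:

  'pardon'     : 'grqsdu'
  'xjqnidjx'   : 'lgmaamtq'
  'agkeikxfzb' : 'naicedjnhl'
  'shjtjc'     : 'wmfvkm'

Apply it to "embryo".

Each output is the input with this applied: swap the front and back halves of the string, then shift every letter 3 places forward in the alphabet (wrapping around).
For "embryo", step one produces "ryoemb"; step two turns that into "ubrhpe".

ubrhpe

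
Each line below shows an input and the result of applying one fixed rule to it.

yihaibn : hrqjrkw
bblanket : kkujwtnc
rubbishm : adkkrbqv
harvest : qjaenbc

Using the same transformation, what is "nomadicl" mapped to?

wxvjmrlu

Rule — shift every letter 9 places forward in the alphabet (wrapping around).
On "nomadicl" that produces "wxvjmrlu".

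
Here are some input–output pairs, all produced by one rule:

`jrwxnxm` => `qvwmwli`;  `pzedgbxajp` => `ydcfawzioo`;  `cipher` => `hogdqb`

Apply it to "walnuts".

The pattern: move the first character to the end, then shift every letter 1 place backward in the alphabet (wrapping around).
Starting from "walnuts": after the first operation, "alnutsw"; after the second, "zkmtsrv".

zkmtsrv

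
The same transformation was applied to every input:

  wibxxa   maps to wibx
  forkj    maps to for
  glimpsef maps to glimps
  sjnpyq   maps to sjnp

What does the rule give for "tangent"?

tange

Looking at the pairs, the operation is to delete the last 2 characters.
So "tangent" becomes "tange".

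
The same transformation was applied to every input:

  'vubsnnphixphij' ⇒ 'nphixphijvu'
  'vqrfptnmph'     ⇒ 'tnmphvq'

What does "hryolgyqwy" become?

What's happening: move the first 2 characters to the end (rotate left by 2), then delete the first 3 characters.
On "hryolgyqwy" that produces "gyqwyhr".
(Check on "vqrfptnmph": → "rfptnmphvq" → "tnmphvq" ✓)

gyqwyhr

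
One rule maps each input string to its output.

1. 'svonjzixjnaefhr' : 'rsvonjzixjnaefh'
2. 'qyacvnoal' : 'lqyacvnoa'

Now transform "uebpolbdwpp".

The pattern: move the last character to the front.
For "uebpolbdwpp" the result is "puebpolbdwp".

puebpolbdwp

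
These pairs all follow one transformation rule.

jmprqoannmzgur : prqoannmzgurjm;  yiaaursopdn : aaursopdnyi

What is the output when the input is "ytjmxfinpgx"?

Rule — move the first 2 characters to the end (rotate left by 2).
Doing the same to "ytjmxfinpgx": "jmxfinpgxyt".

jmxfinpgxyt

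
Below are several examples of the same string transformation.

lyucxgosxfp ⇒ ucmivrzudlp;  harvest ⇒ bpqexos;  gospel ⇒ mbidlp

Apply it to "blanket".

hbqyixk

Each output is the input with this applied: move the last 3 characters to the front (rotate right by 3), then shift every letter 3 places backward in the alphabet (wrapping around).
So "blanket" becomes "hbqyixk".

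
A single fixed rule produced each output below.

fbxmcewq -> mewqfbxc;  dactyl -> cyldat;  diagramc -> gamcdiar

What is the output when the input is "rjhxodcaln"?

ocalnrjhxd

Each output is the input with this applied: swap the front and back halves of the string, then swap the first and last characters.
Starting from "rjhxodcaln": after the first operation, "dcalnrjhxo"; after the second, "ocalnrjhxd".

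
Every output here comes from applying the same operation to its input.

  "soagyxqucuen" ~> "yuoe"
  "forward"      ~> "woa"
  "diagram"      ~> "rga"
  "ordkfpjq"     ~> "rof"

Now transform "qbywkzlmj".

The transformation: sort the characters into reverse alphabetical order, then keep one character in every 3, starting at position 1 (positions 1st, 4th, 7th, ...).
For "qbywkzlmj", step one produces "zywqmlkjb"; step two turns that into "zqk".

zqk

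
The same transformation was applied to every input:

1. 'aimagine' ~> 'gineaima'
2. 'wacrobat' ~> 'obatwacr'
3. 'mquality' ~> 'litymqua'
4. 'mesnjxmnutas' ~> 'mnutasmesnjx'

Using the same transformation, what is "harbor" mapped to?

Looking at the pairs, the operation is to swap the front and back halves of the string.
Applying that to "harbor" gives "borhar".

borhar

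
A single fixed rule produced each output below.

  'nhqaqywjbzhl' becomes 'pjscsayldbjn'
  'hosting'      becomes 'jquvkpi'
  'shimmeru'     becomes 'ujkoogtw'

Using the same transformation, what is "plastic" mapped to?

rncuvke

Looking at the pairs, the operation is to shift every letter 2 places forward in the alphabet (wrapping around).
So "plastic" becomes "rncuvke".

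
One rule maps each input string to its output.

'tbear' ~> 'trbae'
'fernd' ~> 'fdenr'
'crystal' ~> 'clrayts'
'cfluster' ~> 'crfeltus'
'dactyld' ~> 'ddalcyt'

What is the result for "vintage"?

Looking at the pairs, the operation is to take characters alternately from the front and the back (1st, last, 2nd, 2nd-last, ...).
So "vintage" becomes "veignat".

veignat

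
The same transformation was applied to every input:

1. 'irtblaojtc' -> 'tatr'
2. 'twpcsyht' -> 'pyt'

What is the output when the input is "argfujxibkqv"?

The rule is to move the first 2 characters to the end (rotate left by 2), then keep one character in every 3, starting at position 1 (positions 1st, 4th, 7th, ...).
Starting from "argfujxibkqv": after the first operation, "gfujxibkqvar"; after the second, "gjbv".

gjbv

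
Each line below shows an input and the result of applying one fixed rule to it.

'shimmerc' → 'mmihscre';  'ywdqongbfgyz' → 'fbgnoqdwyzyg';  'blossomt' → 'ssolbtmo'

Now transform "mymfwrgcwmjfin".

The rule is to reverse the string, then move the first 3 characters to the end (rotate left by 3).
Starting from "mymfwrgcwmjfin": after the first operation, "nifjmwcgrwfmym"; after the second, "jmwcgrwfmymnif".

jmwcgrwfmymnif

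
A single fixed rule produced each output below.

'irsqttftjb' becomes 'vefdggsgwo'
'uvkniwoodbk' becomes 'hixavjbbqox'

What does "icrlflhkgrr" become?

vpeysyuxtee

The pattern: shift every letter 13 places forward in the alphabet (wrapping around) — i.e. ROT13.
"icrlflhkgrr" → "vpeysyuxtee".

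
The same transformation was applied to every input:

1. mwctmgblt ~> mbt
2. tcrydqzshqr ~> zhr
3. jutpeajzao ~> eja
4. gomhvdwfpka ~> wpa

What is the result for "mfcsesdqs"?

eds

In each case the input is transformed by: keep every other character starting from the first (positions 1st, 3rd, 5th, ...), then keep only the last 3 characters.
For "mfcsesdqs", step one produces "mceds"; step two turns that into "eds".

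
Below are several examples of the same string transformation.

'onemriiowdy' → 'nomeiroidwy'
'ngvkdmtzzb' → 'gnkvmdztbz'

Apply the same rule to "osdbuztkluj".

sobdzuktulj

Each output is the input with this applied: swap each adjacent pair of characters (1↔2, 3↔4, ...).
So "osdbuztkluj" becomes "sobdzuktulj".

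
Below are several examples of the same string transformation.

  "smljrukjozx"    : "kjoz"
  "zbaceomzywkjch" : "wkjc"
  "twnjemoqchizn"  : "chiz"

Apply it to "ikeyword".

Each output is the input with this applied: move the last character to the front, then keep only the last 4 characters.
"ikeyword" → "dikeywor" → "ywor".

ywor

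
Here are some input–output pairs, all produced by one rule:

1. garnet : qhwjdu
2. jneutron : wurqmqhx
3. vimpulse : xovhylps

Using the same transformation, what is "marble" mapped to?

The pattern: shift every letter 3 places forward in the alphabet (wrapping around), then swap the front and back halves of the string.
"marble" → "pdueoh" → "eohpdu".

eohpdu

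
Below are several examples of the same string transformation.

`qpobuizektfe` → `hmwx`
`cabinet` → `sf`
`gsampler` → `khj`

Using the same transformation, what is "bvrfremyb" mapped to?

njq

What's happening: shift every letter 8 places backward in the alphabet (wrapping around), then keep one character in every 3, starting at position 2 (positions 2nd, 5th, 8th, ...).
Applying both steps to "bvrfremyb": "tnjxjweqt", then "njq".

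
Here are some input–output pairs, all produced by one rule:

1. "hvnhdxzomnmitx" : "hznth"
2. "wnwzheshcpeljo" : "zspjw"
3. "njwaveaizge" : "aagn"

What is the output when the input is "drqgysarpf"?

gafd

What's happening: keep one character in every 3, starting at position 1 (positions 1st, 4th, 7th, ...), then move the first character to the end.
Starting from "drqgysarpf": after the first operation, "dgaf"; after the second, "gafd".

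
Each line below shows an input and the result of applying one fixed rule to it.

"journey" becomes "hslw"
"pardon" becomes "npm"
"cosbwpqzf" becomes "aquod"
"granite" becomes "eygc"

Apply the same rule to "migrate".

keyc

Rule — keep every other character starting from the first (positions 1st, 3rd, 5th, ...), then shift every letter 2 places backward in the alphabet (wrapping around).
For "migrate", step one produces "mgae"; step two turns that into "keyc".
(Check on "cosbwpqzf": → "cswqf" → "aquod" ✓)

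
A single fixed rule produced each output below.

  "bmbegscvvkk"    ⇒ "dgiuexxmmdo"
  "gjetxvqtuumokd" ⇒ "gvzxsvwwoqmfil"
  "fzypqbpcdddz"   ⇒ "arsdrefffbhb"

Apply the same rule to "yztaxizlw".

vczkbnyab

The transformation: move the first 2 characters to the end (rotate left by 2), then shift every letter 2 places forward in the alphabet (wrapping around).
For "yztaxizlw" the result is "vczkbnyab".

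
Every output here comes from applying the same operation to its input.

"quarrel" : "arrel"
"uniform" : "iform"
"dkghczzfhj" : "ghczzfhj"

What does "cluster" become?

uster

Rule — delete the first 2 characters.
Doing the same to "cluster": "uster".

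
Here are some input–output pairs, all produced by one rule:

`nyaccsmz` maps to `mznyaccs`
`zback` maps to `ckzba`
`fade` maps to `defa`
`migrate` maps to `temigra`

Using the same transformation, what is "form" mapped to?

Each output is the input with this applied: move the last 2 characters to the front (rotate right by 2).
"form" → "rmfo".

rmfo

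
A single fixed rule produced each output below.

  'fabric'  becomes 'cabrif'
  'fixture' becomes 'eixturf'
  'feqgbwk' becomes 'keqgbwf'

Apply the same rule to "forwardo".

oorwardf

Rule — swap the first and last characters.
Applying that to "forwardo" gives "oorwardf".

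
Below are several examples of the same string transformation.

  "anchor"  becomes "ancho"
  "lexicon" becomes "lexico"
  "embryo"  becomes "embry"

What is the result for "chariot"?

The pattern: delete the last character.
Applying that to "chariot" gives "chario".

chario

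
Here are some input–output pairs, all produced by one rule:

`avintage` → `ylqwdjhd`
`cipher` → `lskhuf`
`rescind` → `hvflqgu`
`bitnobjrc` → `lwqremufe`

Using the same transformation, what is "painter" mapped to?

In each case the input is transformed by: shift every letter 3 places forward in the alphabet (wrapping around), then move the first character to the end.
Starting from "painter": after the first operation, "sdlqwhu"; after the second, "dlqwhus".

dlqwhus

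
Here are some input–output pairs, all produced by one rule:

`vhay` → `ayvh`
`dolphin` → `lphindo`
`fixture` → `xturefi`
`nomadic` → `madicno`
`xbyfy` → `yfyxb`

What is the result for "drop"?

The transformation: move the first 2 characters to the end (rotate left by 2).
So "drop" becomes "opdr".

opdr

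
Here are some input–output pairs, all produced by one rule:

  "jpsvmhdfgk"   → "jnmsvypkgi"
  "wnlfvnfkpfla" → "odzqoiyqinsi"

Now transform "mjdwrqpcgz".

The rule is to move the last 2 characters to the front (rotate right by 2), then shift every letter 3 places forward in the alphabet (wrapping around).
On "mjdwrqpcgz" that produces "jcpmgzutsf".

jcpmgzutsf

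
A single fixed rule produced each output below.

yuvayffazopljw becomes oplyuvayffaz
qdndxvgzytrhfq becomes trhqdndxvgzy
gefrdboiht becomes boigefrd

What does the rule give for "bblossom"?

Rule — delete the last 2 characters, then move the last 3 characters to the front (rotate right by 3).
Working it through for "bblossom": intermediate "bbloss", final "ossbbl".
(Check on "qdndxvgzytrhfq": → "qdndxvgzytrh" → "trhqdndxvgzy" ✓)

ossbbl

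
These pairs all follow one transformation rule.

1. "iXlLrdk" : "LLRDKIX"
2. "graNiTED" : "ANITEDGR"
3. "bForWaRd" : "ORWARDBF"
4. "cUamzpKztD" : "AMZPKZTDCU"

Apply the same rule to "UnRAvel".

RAVELUN

Each output is the input with this applied: move the first 2 characters to the end (rotate left by 2), then convert every letter to uppercase.
On "UnRAvel": the first step gives "RAvelUn", and the second then gives "RAVELUN".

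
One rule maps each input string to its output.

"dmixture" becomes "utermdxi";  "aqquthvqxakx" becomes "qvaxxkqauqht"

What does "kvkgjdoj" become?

djjovkgk

Each output is the input with this applied: swap the front and back halves of the string, then swap each adjacent pair of characters (1↔2, 3↔4, ...).
"kvkgjdoj" → "jdojkvkg" → "djjovkgk".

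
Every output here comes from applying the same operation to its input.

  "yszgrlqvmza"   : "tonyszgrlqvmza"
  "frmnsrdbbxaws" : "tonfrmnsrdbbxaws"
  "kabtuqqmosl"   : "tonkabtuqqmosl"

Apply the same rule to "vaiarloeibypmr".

tonvaiarloeibypmr

The transformation: prepend "ton".
For "vaiarloeibypmr" the result is "tonvaiarloeibypmr".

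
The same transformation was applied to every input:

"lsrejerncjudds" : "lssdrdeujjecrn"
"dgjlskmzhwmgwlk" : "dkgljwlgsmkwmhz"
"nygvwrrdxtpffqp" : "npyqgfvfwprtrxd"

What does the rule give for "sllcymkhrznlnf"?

The transformation: take characters alternately from the front and the back (1st, last, 2nd, 2nd-last, ...).
Applying that to "sllcymkhrznlnf" gives "sflnllcnyzmrkh".

sflnllcnyzmrkh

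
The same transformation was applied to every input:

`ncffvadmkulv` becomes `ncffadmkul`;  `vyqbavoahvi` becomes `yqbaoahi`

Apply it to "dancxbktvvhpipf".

dancxbkthpipf

In each case the input is transformed by: remove every "v".
Applying that to "dancxbktvvhpipf" gives "dancxbkthpipf".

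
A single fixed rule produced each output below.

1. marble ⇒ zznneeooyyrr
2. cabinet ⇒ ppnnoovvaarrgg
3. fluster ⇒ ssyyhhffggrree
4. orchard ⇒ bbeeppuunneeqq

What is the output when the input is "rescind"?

eerrffppvvaaqq

The rule is to double every character, then shift every letter 13 places forward in the alphabet (wrapping around) — i.e. ROT13.
For "rescind" the result is "eerrffppvvaaqq".
(Check on "fluster": → "fflluusstteerr" → "ssyyhhffggrree" ✓)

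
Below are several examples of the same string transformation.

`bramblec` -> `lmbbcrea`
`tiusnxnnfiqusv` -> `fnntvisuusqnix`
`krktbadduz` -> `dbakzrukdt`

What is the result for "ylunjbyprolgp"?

bpyyplgulnojr

The transformation: take characters alternately from the front and the back (1st, last, 2nd, 2nd-last, ...), then move the last 3 characters to the front (rotate right by 3).
"ylunjbyprolgp" → "yplgulnojrbpy" → "bpyyplgulnojr".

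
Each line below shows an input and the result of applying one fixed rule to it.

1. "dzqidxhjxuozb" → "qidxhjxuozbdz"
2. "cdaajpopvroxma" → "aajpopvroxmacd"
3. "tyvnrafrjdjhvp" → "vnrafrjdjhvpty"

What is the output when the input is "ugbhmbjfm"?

What's happening: move the first 2 characters to the end (rotate left by 2).
So "ugbhmbjfm" becomes "bhmbjfmug".

bhmbjfmug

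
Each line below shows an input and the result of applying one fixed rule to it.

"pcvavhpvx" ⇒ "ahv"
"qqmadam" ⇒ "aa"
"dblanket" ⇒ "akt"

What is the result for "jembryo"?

The pattern: delete the first 2 characters, then keep every other character starting from the second (positions 2nd, 4th, 6th, ...).
On "jembryo" that produces "by".

by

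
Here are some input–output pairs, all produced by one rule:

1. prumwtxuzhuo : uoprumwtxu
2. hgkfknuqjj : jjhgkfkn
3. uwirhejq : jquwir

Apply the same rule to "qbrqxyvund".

The rule is to move the last 2 characters to the front (rotate right by 2), then delete the last 2 characters.
Starting from "qbrqxyvund": after the first operation, "ndqbrqxyvu"; after the second, "ndqbrqxy".

ndqbrqxy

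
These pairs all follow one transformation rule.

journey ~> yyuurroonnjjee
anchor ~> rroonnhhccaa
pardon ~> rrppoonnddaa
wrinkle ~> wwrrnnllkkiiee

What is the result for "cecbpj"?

Looking at the pairs, the operation is to double every character, then sort the characters into reverse alphabetical order.
Applying that to "cecbpj" gives "ppjjeeccccbb".

ppjjeeccccbb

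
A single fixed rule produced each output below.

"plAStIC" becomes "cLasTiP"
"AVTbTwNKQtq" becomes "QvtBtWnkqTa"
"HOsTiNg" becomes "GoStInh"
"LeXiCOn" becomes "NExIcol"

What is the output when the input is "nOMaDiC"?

comAdIN

What's happening: flip the case of every letter, then swap the first and last characters.
"nOMaDiC" → "NomAdIc" → "comAdIN".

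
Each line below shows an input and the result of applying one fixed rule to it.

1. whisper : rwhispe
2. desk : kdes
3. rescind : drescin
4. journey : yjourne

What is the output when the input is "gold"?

dgol

What's happening: move the last character to the front.
Doing the same to "gold": "dgol".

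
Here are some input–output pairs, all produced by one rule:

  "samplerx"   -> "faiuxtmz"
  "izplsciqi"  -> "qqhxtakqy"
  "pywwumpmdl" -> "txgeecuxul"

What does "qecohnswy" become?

Rule — move the last character to the front, then shift every letter 8 places forward in the alphabet (wrapping around).
Starting from "qecohnswy": after the first operation, "yqecohnsw"; after the second, "gymkwpvae".

gymkwpvae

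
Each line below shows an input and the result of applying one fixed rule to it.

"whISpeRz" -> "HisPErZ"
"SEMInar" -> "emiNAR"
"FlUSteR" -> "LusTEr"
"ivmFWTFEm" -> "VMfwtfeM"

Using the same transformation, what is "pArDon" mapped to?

What's happening: flip the case of every letter, then delete the first character.
Working it through for "pArDon": intermediate "PaRdON", final "aRdON".

aRdON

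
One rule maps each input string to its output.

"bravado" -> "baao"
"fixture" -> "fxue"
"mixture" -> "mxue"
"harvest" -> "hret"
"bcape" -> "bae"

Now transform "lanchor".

Each output is the input with this applied: keep every other character starting from the first (positions 1st, 3rd, 5th, ...).
On "lanchor" that produces "lnhr".

lnhr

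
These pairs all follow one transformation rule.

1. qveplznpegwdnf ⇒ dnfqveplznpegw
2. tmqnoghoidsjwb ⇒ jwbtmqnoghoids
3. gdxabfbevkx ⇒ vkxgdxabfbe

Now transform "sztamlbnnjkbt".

kbtsztamlbnnj

The transformation: move the last 3 characters to the front (rotate right by 3).
So "sztamlbnnjkbt" becomes "kbtsztamlbnnj".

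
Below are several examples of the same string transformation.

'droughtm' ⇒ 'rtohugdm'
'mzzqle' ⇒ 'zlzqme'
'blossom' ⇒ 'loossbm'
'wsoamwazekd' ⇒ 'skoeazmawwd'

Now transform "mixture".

In each case the input is transformed by: take characters alternately from the front and the back (1st, last, 2nd, 2nd-last, ...), then move the first 2 characters to the end (rotate left by 2).
For "mixture", step one produces "meirxut"; step two turns that into "irxutme".

irxutme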